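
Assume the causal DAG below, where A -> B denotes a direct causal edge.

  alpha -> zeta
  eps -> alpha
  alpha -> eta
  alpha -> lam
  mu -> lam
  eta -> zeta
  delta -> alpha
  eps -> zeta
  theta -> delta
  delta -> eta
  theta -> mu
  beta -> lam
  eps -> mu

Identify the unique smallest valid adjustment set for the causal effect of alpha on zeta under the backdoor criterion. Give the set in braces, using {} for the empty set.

{delta, eps}

Variables eligible for adjustment (non-descendants of alpha, excluding alpha and zeta): {beta, delta, eps, mu, theta}.
Backdoor paths from alpha to zeta:
  P1: alpha <- eps -> mu <- theta -> delta -> eta -> zeta
  P2: alpha <- eps -> zeta
  P3: alpha <- delta <- theta -> mu <- eps -> zeta
  P4: alpha <- delta -> eta -> zeta
The empty set is not sufficient: P2 (alpha <- eps -> zeta) has no collider blocking it and no conditioned non-collider, so it is open.
Try {delta, eps}:
  P1: blocked at fork node eps ∈ conditioning set.
  P2: blocked at fork node eps ∈ conditioning set.
  P3: blocked at chain node delta ∈ conditioning set.
  P4: blocked at fork node delta ∈ conditioning set.
{delta, eps} contains no descendant of alpha and blocks every backdoor path.
Every element of {delta, eps} is needed (dropping delta leaves P4 open; dropping eps leaves P2 open), so no proper subset is valid.
Among all size-2 subsets of the eligible variables, only {delta, eps} blocks every backdoor path, so it is the unique smallest valid adjustment set.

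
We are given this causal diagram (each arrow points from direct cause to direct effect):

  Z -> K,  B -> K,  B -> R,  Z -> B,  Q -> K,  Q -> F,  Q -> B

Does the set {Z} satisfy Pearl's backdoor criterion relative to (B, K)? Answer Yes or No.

No

Backdoor paths from B to K (paths whose first edge points into B):
  P1: B <- Q -> K
  P2: B <- Z -> K
Condition 1 (no descendant of B in the set): holds — descendants of B are {K, R}; none are in {Z}.
Condition 2 (every backdoor path blocked by {Z}):
  P1: open — no interior node is in the conditioning set.
  P2: blocked at fork node Z ∈ conditioning set.
{Z} does not satisfy the backdoor criterion.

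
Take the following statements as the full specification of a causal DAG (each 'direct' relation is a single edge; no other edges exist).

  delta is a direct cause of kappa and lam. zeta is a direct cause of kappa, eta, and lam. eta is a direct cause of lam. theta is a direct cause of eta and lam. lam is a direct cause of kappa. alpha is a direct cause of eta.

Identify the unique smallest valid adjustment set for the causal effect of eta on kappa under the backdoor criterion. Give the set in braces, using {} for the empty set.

{theta, zeta}

Variables eligible for adjustment (non-descendants of eta, excluding eta and kappa): {alpha, delta, theta, zeta}.
Backdoor paths from eta to kappa:
  P1: eta <- theta -> lam <- delta -> kappa
  P2: eta <- theta -> lam <- zeta -> kappa
  P3: eta <- theta -> lam -> kappa
  P4: eta <- zeta -> lam <- delta -> kappa
  P5: eta <- zeta -> lam -> kappa
  P6: eta <- zeta -> kappa
The empty set is not sufficient: P3 (eta <- theta -> lam -> kappa) has no collider blocking it and no conditioned non-collider, so it is open.
Try {theta, zeta}:
  P1: blocked at fork node theta ∈ conditioning set.
  P2: blocked at fork node theta ∈ conditioning set.
  P3: blocked at fork node theta ∈ conditioning set.
  P4: blocked at fork node zeta ∈ conditioning set.
  P5: blocked at fork node zeta ∈ conditioning set.
  P6: blocked at fork node zeta ∈ conditioning set.
{theta, zeta} contains no descendant of eta and blocks every backdoor path.
Every element of {theta, zeta} is needed (dropping theta leaves P3 open; dropping zeta leaves P5 open), so no proper subset is valid.
Among all size-2 subsets of the eligible variables, only {theta, zeta} blocks every backdoor path, so it is the unique smallest valid adjustment set.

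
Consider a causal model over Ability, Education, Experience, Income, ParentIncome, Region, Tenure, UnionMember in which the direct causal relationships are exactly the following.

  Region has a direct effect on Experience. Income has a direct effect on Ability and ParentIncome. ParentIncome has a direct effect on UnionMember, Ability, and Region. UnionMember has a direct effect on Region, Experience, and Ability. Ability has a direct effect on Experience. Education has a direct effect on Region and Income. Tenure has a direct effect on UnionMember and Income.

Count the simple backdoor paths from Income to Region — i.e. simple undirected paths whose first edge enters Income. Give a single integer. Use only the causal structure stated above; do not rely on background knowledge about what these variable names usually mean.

8

A backdoor path from Income to Region is any simple undirected path whose first edge points into Income (i.e. leaves Income via a parent).
Parents of Income: {Education, Tenure}.
Enumerating:
  P1: Income <- Tenure -> UnionMember <- ParentIncome -> Region
  P2: Income <- Tenure -> UnionMember <- ParentIncome -> Ability -> Experience <- Region
  P3: Income <- Tenure -> UnionMember -> Region
  P4: Income <- Tenure -> UnionMember -> Ability <- ParentIncome -> Region
  P5: Income <- Tenure -> UnionMember -> Ability -> Experience <- Region
  P6: Income <- Tenure -> UnionMember -> Experience <- Region
  P7: Income <- Tenure -> UnionMember -> Experience <- Ability <- ParentIncome -> Region
  P8: Income <- Education -> Region
That exhausts the simple backdoor paths. Count: 8.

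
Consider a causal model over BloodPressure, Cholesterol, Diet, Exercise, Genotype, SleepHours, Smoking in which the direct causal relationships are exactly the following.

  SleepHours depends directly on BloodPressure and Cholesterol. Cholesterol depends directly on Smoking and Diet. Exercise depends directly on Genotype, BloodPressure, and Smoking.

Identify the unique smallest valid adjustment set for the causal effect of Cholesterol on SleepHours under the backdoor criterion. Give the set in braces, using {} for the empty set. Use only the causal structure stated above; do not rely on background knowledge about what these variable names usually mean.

Variables eligible for adjustment (non-descendants of Cholesterol, excluding Cholesterol and SleepHours): {BloodPressure, Diet, Exercise, Genotype, Smoking}.
Backdoor paths from Cholesterol to SleepHours:
  P1: Cholesterol <- Smoking -> Exercise <- BloodPressure -> SleepHours
Each backdoor path contains an unconditioned collider, so every path is already blocked with the empty conditioning set:
  P1: blocked at collider Exercise (neither it nor any descendant is in the conditioning set).
The empty set is therefore the unique smallest valid set.

{}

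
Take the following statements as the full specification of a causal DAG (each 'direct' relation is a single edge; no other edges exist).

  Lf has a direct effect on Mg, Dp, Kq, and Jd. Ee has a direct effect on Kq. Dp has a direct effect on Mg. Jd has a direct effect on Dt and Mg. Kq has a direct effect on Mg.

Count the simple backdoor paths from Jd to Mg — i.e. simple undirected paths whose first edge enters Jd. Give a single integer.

3

A backdoor path from Jd to Mg is any simple undirected path whose first edge points into Jd (i.e. leaves Jd via a parent).
Parents of Jd: {Lf}.
Enumerating:
  P1: Jd <- Lf -> Dp -> Mg
  P2: Jd <- Lf -> Kq -> Mg
  P3: Jd <- Lf -> Mg
That exhausts the simple backdoor paths. Count: 3.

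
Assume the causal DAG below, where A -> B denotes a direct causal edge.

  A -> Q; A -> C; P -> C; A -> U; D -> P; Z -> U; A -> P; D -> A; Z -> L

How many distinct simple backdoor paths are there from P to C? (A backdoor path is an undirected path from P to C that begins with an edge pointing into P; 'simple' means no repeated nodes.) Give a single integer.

2

A backdoor path from P to C is any simple undirected path whose first edge points into P (i.e. leaves P via a parent).
Parents of P: {A, D}.
Enumerating:
  P1: P <- D -> A -> C
  P2: P <- A -> C
That exhausts the simple backdoor paths. Count: 2.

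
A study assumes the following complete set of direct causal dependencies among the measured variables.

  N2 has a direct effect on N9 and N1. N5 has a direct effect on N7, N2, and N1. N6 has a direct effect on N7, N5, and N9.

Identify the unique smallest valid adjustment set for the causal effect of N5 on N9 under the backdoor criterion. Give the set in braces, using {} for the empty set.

{N6}

Variables eligible for adjustment (non-descendants of N5, excluding N5 and N9): {N6}.
Backdoor paths from N5 to N9:
  P1: N5 <- N6 -> N9
The empty set is not sufficient: P1 (N5 <- N6 -> N9) has no collider blocking it and no conditioned non-collider, so it is open.
Try {N6}:
  P1: blocked at fork node N6 ∈ conditioning set.
{N6} contains no descendant of N5 and blocks every backdoor path.
{N6} is the unique smallest valid adjustment set.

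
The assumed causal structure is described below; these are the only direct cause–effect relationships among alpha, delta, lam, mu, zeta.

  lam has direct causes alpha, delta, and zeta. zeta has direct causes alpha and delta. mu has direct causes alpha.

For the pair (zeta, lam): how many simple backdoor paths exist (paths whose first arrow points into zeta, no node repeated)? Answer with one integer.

A backdoor path from zeta to lam is any simple undirected path whose first edge points into zeta (i.e. leaves zeta via a parent).
Parents of zeta: {alpha, delta}.
Enumerating:
  P1: zeta <- delta -> lam
  P2: zeta <- alpha -> lam
That exhausts the simple backdoor paths. Count: 2.

2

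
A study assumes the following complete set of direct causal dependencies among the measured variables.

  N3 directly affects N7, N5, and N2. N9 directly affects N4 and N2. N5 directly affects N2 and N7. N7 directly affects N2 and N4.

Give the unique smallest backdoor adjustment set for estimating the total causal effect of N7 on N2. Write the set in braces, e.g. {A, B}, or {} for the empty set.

Variables eligible for adjustment (non-descendants of N7, excluding N7 and N2): {N3, N5, N9}.
Backdoor paths from N7 to N2:
  P1: N7 <- N3 -> N5 -> N2
  P2: N7 <- N3 -> N2
  P3: N7 <- N5 <- N3 -> N2
  P4: N7 <- N5 -> N2
The empty set is not sufficient: P1 (N7 <- N3 -> N5 -> N2) has no collider blocking it and no conditioned non-collider, so it is open.
Try {N3, N5}:
  P1: blocked at fork node N3 ∈ conditioning set.
  P2: blocked at fork node N3 ∈ conditioning set.
  P3: blocked at chain node N5 ∈ conditioning set.
  P4: blocked at fork node N5 ∈ conditioning set.
{N3, N5} contains no descendant of N7 and blocks every backdoor path.
Every element of {N3, N5} is needed (dropping N3 leaves P2 open; dropping N5 leaves P4 open), so no proper subset is valid.
Among all size-2 subsets of the eligible variables, only {N3, N5} blocks every backdoor path, so it is the unique smallest valid adjustment set.

{N3, N5}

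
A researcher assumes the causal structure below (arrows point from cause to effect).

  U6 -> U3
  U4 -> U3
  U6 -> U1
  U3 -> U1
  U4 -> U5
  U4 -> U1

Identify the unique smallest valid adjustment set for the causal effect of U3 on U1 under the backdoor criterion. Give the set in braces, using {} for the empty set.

{U4, U6}

Variables eligible for adjustment (non-descendants of U3, excluding U3 and U1): {U4, U5, U6}.
Backdoor paths from U3 to U1:
  P1: U3 <- U4 -> U1
  P2: U3 <- U6 -> U1
The empty set is not sufficient: P1 (U3 <- U4 -> U1) has no collider blocking it and no conditioned non-collider, so it is open.
Try {U4, U6}:
  P1: blocked at fork node U4 ∈ conditioning set.
  P2: blocked at fork node U6 ∈ conditioning set.
{U4, U6} contains no descendant of U3 and blocks every backdoor path.
Every element of {U4, U6} is needed (dropping U4 leaves P1 open; dropping U6 leaves P2 open), so no proper subset is valid.
Among all size-2 subsets of the eligible variables, only {U4, U6} blocks every backdoor path, so it is the unique smallest valid adjustment set.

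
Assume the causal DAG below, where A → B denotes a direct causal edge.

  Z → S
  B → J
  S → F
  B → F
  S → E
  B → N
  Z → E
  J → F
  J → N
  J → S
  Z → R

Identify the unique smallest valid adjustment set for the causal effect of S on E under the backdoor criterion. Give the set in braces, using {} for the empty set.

{Z}

Variables eligible for adjustment (non-descendants of S, excluding S and E): {B, J, N, R, Z}.
Backdoor paths from S to E:
  P1: S <- Z -> E
The empty set is not sufficient: P1 (S <- Z -> E) has no collider blocking it and no conditioned non-collider, so it is open.
Try {Z}:
  P1: blocked at fork node Z ∈ conditioning set.
{Z} contains no descendant of S and blocks every backdoor path.
No other singleton works — e.g. {B} leaves P1 open — so {Z} is the unique smallest valid adjustment set.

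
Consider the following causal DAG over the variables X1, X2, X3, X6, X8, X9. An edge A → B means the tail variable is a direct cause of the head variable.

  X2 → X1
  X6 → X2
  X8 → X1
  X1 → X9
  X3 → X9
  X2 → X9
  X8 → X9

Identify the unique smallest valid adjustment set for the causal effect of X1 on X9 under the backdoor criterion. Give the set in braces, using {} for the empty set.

{X2, X8}

Variables eligible for adjustment (non-descendants of X1, excluding X1 and X9): {X2, X3, X6, X8}.
Backdoor paths from X1 to X9:
  P1: X1 <- X2 -> X9
  P2: X1 <- X8 -> X9
The empty set is not sufficient: P1 (X1 <- X2 -> X9) has no collider blocking it and no conditioned non-collider, so it is open.
Try {X2, X8}:
  P1: blocked at fork node X2 ∈ conditioning set.
  P2: blocked at fork node X8 ∈ conditioning set.
{X2, X8} contains no descendant of X1 and blocks every backdoor path.
Every element of {X2, X8} is needed (dropping X2 leaves P1 open; dropping X8 leaves P2 open), so no proper subset is valid.
Among all size-2 subsets of the eligible variables, only {X2, X8} blocks every backdoor path, so it is the unique smallest valid adjustment set.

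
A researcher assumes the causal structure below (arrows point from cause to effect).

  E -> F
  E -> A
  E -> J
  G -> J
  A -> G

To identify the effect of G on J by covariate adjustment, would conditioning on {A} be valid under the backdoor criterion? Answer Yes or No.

Backdoor paths from G to J (paths whose first edge points into G):
  P1: G <- A <- E -> J
Condition 1 (no descendant of G in the set): holds — descendants of G are {J}; none are in {A}.
Condition 2 (every backdoor path blocked by {A}):
  P1: blocked at chain node A ∈ conditioning set.
{A} satisfies the backdoor criterion.

Yes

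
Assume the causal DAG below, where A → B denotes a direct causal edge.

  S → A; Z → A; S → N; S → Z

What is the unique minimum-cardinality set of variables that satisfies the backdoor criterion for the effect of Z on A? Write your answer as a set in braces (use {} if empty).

{S}

Variables eligible for adjustment (non-descendants of Z, excluding Z and A): {N, S}.
Backdoor paths from Z to A:
  P1: Z <- S -> A
The empty set is not sufficient: P1 (Z <- S -> A) has no collider blocking it and no conditioned non-collider, so it is open.
Try {S}:
  P1: blocked at fork node S ∈ conditioning set.
{S} contains no descendant of Z and blocks every backdoor path.
No other singleton works — e.g. {N} leaves P1 open — so {S} is the unique smallest valid adjustment set.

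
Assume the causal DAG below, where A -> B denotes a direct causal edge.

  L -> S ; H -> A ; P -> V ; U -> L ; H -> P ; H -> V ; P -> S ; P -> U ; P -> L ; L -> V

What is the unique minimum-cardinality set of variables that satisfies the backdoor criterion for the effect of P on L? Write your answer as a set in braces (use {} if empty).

{}

Variables eligible for adjustment (non-descendants of P, excluding P and L): {A, H}.
Backdoor paths from P to L:
  P1: P <- H -> V <- L
Each backdoor path contains an unconditioned collider, so every path is already blocked with the empty conditioning set:
  P1: blocked at collider V (neither it nor any descendant is in the conditioning set).
The empty set is therefore the unique smallest valid set.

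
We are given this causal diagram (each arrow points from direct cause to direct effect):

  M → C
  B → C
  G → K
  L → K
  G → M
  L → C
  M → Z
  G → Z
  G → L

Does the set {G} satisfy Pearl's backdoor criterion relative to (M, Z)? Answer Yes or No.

Backdoor paths from M to Z (paths whose first edge points into M):
  P1: M <- G -> Z
Condition 1 (no descendant of M in the set): holds — descendants of M are {C, Z}; none are in {G}.
Condition 2 (every backdoor path blocked by {G}):
  P1: blocked at fork node G ∈ conditioning set.
{G} satisfies the backdoor criterion.

Yes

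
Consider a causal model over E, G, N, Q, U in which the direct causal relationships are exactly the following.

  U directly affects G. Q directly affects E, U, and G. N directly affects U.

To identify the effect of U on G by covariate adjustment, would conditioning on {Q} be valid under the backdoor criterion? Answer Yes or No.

Backdoor paths from U to G (paths whose first edge points into U):
  P1: U <- Q -> G
Condition 1 (no descendant of U in the set): holds — descendants of U are {G}; none are in {Q}.
Condition 2 (every backdoor path blocked by {Q}):
  P1: blocked at fork node Q ∈ conditioning set.
{Q} satisfies the backdoor criterion.

Yes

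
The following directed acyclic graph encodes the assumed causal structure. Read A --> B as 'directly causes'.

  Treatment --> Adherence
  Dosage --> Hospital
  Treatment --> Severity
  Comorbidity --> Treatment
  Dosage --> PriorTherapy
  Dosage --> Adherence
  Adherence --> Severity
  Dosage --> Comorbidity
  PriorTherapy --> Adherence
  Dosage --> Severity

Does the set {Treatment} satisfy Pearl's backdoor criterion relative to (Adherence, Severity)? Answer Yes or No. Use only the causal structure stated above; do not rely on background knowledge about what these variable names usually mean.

No

Backdoor paths from Adherence to Severity (paths whose first edge points into Adherence):
  P1: Adherence <- Dosage -> Comorbidity -> Treatment -> Severity
  P2: Adherence <- Dosage -> Severity
  P3: Adherence <- PriorTherapy <- Dosage -> Comorbidity -> Treatment -> Severity
  P4: Adherence <- PriorTherapy <- Dosage -> Severity
  P5: Adherence <- Treatment <- Comorbidity <- Dosage -> Severity
  P6: Adherence <- Treatment -> Severity
Condition 1 (no descendant of Adherence in the set): holds — descendants of Adherence are {Severity}; none are in {Treatment}.
Condition 2 (every backdoor path blocked by {Treatment}):
  P1: blocked at chain node Treatment ∈ conditioning set.
  P2: open — no interior node is in the conditioning set.
  P3: blocked at chain node Treatment ∈ conditioning set.
  P4: open — no interior node is in the conditioning set.
  P5: blocked at chain node Treatment ∈ conditioning set.
  P6: blocked at fork node Treatment ∈ conditioning set.
{Treatment} does not satisfy the backdoor criterion.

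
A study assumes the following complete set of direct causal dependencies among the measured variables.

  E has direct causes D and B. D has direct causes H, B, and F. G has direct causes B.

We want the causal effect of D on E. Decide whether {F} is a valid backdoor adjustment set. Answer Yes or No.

Backdoor paths from D to E (paths whose first edge points into D):
  P1: D <- B -> E
Condition 1 (no descendant of D in the set): holds — descendants of D are {E}; none are in {F}.
Condition 2 (every backdoor path blocked by {F}):
  P1: open — no interior node is in the conditioning set.
{F} does not satisfy the backdoor criterion.

No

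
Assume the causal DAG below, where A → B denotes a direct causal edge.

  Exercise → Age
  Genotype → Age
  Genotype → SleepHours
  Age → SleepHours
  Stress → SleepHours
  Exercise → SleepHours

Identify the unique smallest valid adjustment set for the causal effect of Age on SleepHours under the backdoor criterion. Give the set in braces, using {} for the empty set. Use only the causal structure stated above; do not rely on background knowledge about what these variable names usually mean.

Variables eligible for adjustment (non-descendants of Age, excluding Age and SleepHours): {Exercise, Genotype, Stress}.
Backdoor paths from Age to SleepHours:
  P1: Age <- Genotype -> SleepHours
  P2: Age <- Exercise -> SleepHours
The empty set is not sufficient: P1 (Age <- Genotype -> SleepHours) has no collider blocking it and no conditioned non-collider, so it is open.
Try {Exercise, Genotype}:
  P1: blocked at fork node Genotype ∈ conditioning set.
  P2: blocked at fork node Exercise ∈ conditioning set.
{Exercise, Genotype} contains no descendant of Age and blocks every backdoor path.
Every element of {Exercise, Genotype} is needed (dropping Exercise leaves P2 open; dropping Genotype leaves P1 open), so no proper subset is valid.
Among all size-2 subsets of the eligible variables, only {Exercise, Genotype} blocks every backdoor path, so it is the unique smallest valid adjustment set.

{Exercise, Genotype}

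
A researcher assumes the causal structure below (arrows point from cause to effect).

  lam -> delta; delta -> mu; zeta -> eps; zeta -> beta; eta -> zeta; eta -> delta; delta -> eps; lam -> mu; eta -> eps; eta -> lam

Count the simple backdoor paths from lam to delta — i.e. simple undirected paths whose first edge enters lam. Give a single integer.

3

A backdoor path from lam to delta is any simple undirected path whose first edge points into lam (i.e. leaves lam via a parent).
Parents of lam: {eta}.
Enumerating:
  P1: lam <- eta -> zeta -> eps <- delta
  P2: lam <- eta -> delta
  P3: lam <- eta -> eps <- delta
That exhausts the simple backdoor paths. Count: 3.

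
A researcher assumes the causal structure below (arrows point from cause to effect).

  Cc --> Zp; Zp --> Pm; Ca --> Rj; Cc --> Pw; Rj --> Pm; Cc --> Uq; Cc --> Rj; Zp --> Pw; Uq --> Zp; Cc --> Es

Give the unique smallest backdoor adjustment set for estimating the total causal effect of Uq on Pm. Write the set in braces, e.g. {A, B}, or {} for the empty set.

{Cc}

Variables eligible for adjustment (non-descendants of Uq, excluding Uq and Pm): {Ca, Cc, Es, Rj}.
Backdoor paths from Uq to Pm:
  P1: Uq <- Cc -> Zp -> Pm
  P2: Uq <- Cc -> Pw <- Zp -> Pm
  P3: Uq <- Cc -> Rj -> Pm
The empty set is not sufficient: P1 (Uq <- Cc -> Zp -> Pm) has no collider blocking it and no conditioned non-collider, so it is open.
Try {Cc}:
  P1: blocked at fork node Cc ∈ conditioning set.
  P2: blocked at fork node Cc ∈ conditioning set.
  P3: blocked at fork node Cc ∈ conditioning set.
{Cc} contains no descendant of Uq and blocks every backdoor path.
No other singleton works — e.g. {Ca} leaves P1 open — so {Cc} is the unique smallest valid adjustment set.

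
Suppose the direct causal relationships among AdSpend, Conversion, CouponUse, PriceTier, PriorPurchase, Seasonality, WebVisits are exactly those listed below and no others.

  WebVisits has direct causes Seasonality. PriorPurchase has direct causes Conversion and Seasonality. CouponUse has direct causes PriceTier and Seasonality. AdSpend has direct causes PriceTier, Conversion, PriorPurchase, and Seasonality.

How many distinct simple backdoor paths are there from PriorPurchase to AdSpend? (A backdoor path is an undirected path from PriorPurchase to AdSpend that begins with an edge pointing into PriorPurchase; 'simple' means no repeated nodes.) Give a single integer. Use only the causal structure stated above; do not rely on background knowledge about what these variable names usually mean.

3

A backdoor path from PriorPurchase to AdSpend is any simple undirected path whose first edge points into PriorPurchase (i.e. leaves PriorPurchase via a parent).
Parents of PriorPurchase: {Conversion, Seasonality}.
Enumerating:
  P1: PriorPurchase <- Conversion -> AdSpend
  P2: PriorPurchase <- Seasonality -> CouponUse <- PriceTier -> AdSpend
  P3: PriorPurchase <- Seasonality -> AdSpend
That exhausts the simple backdoor paths. Count: 3.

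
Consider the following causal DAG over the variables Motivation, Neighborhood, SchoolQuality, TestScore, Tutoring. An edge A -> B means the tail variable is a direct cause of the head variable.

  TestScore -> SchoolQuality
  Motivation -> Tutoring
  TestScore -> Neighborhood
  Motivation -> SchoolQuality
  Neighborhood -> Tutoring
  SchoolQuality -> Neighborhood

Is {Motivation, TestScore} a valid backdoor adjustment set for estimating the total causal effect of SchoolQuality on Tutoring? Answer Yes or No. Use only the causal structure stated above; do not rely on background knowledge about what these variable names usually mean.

Backdoor paths from SchoolQuality to Tutoring (paths whose first edge points into SchoolQuality):
  P1: SchoolQuality <- Motivation -> Tutoring
  P2: SchoolQuality <- TestScore -> Neighborhood -> Tutoring
Condition 1 (no descendant of SchoolQuality in the set): holds — descendants of SchoolQuality are {Neighborhood, Tutoring}; none are in {Motivation, TestScore}.
Condition 2 (every backdoor path blocked by {Motivation, TestScore}):
  P1: blocked at fork node Motivation ∈ conditioning set.
  P2: blocked at fork node TestScore ∈ conditioning set.
{Motivation, TestScore} satisfies the backdoor criterion.

Yes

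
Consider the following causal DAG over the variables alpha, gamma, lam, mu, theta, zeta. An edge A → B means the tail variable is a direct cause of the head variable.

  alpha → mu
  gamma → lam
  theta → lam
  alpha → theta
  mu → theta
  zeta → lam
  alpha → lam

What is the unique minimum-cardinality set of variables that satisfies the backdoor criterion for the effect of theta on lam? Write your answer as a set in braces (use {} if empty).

{alpha}

Variables eligible for adjustment (non-descendants of theta, excluding theta and lam): {alpha, gamma, mu, zeta}.
Backdoor paths from theta to lam:
  P1: theta <- alpha -> lam
  P2: theta <- mu <- alpha -> lam
The empty set is not sufficient: P1 (theta <- alpha -> lam) has no collider blocking it and no conditioned non-collider, so it is open.
Try {alpha}:
  P1: blocked at fork node alpha ∈ conditioning set.
  P2: blocked at fork node alpha ∈ conditioning set.
{alpha} contains no descendant of theta and blocks every backdoor path.
No other singleton works — e.g. {zeta} leaves P1 open — so {alpha} is the unique smallest valid adjustment set.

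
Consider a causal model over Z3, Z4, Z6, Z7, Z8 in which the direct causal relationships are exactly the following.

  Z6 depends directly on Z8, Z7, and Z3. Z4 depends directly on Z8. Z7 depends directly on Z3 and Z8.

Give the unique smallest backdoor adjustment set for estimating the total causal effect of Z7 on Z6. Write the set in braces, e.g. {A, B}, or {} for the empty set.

Variables eligible for adjustment (non-descendants of Z7, excluding Z7 and Z6): {Z3, Z4, Z8}.
Backdoor paths from Z7 to Z6:
  P1: Z7 <- Z3 -> Z6
  P2: Z7 <- Z8 -> Z6
The empty set is not sufficient: P1 (Z7 <- Z3 -> Z6) has no collider blocking it and no conditioned non-collider, so it is open.
Try {Z3, Z8}:
  P1: blocked at fork node Z3 ∈ conditioning set.
  P2: blocked at fork node Z8 ∈ conditioning set.
{Z3, Z8} contains no descendant of Z7 and blocks every backdoor path.
Every element of {Z3, Z8} is needed (dropping Z3 leaves P1 open; dropping Z8 leaves P2 open), so no proper subset is valid.
Among all size-2 subsets of the eligible variables, only {Z3, Z8} blocks every backdoor path, so it is the unique smallest valid adjustment set.

{Z3, Z8}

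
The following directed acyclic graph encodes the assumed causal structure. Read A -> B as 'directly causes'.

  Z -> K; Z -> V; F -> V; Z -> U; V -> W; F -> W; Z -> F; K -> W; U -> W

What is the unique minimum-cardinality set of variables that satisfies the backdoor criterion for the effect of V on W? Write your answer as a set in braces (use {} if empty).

Variables eligible for adjustment (non-descendants of V, excluding V and W): {F, K, U, Z}.
Backdoor paths from V to W:
  P1: V <- Z -> F -> W
  P2: V <- Z -> K -> W
  P3: V <- Z -> U -> W
  P4: V <- F <- Z -> K -> W
  P5: V <- F <- Z -> U -> W
  P6: V <- F -> W
The empty set is not sufficient: P1 (V <- Z -> F -> W) has no collider blocking it and no conditioned non-collider, so it is open.
Try {F, Z}:
  P1: blocked at fork node Z ∈ conditioning set.
  P2: blocked at fork node Z ∈ conditioning set.
  P3: blocked at fork node Z ∈ conditioning set.
  P4: blocked at chain node F ∈ conditioning set.
  P5: blocked at chain node F ∈ conditioning set.
  P6: blocked at fork node F ∈ conditioning set.
{F, Z} contains no descendant of V and blocks every backdoor path.
Every element of {F, Z} is needed (dropping F leaves P6 open; dropping Z leaves P2 open), so no proper subset is valid.
Among all size-2 subsets of the eligible variables, only {F, Z} blocks every backdoor path, so it is the unique smallest valid adjustment set.

{F, Z}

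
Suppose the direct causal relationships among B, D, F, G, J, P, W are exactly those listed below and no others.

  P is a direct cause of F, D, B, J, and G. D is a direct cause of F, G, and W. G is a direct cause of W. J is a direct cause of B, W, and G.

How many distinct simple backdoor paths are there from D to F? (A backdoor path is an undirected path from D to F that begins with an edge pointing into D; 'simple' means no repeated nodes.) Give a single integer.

A backdoor path from D to F is any simple undirected path whose first edge points into D (i.e. leaves D via a parent).
Parents of D: {P}.
Enumerating:
  P1: D <- P -> F
That exhausts the simple backdoor paths. Count: 1.

1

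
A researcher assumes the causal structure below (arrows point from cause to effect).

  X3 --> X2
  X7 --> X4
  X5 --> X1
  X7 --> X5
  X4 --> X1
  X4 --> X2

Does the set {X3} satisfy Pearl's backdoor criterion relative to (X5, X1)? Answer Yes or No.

Backdoor paths from X5 to X1 (paths whose first edge points into X5):
  P1: X5 <- X7 -> X4 -> X1
Condition 1 (no descendant of X5 in the set): holds — descendants of X5 are {X1}; none are in {X3}.
Condition 2 (every backdoor path blocked by {X3}):
  P1: open — no interior node is in the conditioning set.
{X3} does not satisfy the backdoor criterion.

No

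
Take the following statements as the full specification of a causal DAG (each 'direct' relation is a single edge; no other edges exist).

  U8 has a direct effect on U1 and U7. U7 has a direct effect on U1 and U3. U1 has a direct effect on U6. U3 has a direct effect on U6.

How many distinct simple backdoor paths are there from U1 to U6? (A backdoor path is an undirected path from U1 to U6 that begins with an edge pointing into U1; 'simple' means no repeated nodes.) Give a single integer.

A backdoor path from U1 to U6 is any simple undirected path whose first edge points into U1 (i.e. leaves U1 via a parent).
Parents of U1: {U7, U8}.
Enumerating:
  P1: U1 <- U8 -> U7 -> U3 -> U6
  P2: U1 <- U7 -> U3 -> U6
That exhausts the simple backdoor paths. Count: 2.

2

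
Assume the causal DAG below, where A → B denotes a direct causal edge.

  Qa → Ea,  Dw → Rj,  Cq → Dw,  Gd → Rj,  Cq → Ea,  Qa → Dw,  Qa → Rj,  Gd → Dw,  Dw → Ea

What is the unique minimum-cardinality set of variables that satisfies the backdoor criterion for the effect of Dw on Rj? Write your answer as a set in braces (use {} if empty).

Variables eligible for adjustment (non-descendants of Dw, excluding Dw and Rj): {Cq, Gd, Qa}.
Backdoor paths from Dw to Rj:
  P1: Dw <- Cq -> Ea <- Qa -> Rj
  P2: Dw <- Qa -> Rj
  P3: Dw <- Gd -> Rj
The empty set is not sufficient: P2 (Dw <- Qa -> Rj) has no collider blocking it and no conditioned non-collider, so it is open.
Try {Gd, Qa}:
  P1: blocked at collider Ea (neither it nor any descendant is in the conditioning set).
  P2: blocked at fork node Qa ∈ conditioning set.
  P3: blocked at fork node Gd ∈ conditioning set.
{Gd, Qa} contains no descendant of Dw and blocks every backdoor path.
Every element of {Gd, Qa} is needed (dropping Gd leaves P3 open; dropping Qa leaves P2 open), so no proper subset is valid.
Among all size-2 subsets of the eligible variables, only {Gd, Qa} blocks every backdoor path, so it is the unique smallest valid adjustment set.

{Gd, Qa}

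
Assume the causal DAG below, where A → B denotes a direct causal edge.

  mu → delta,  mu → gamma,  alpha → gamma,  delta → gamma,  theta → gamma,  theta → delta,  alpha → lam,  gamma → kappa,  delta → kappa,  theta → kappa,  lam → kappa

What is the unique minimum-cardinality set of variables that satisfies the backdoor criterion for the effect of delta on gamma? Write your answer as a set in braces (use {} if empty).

Variables eligible for adjustment (non-descendants of delta, excluding delta and gamma): {alpha, lam, mu, theta}.
Backdoor paths from delta to gamma:
  P1: delta <- mu -> gamma
  P2: delta <- theta -> gamma
  P3: delta <- theta -> kappa <- gamma
  P4: delta <- theta -> kappa <- lam <- alpha -> gamma
The empty set is not sufficient: P1 (delta <- mu -> gamma) has no collider blocking it and no conditioned non-collider, so it is open.
Try {mu, theta}:
  P1: blocked at fork node mu ∈ conditioning set.
  P2: blocked at fork node theta ∈ conditioning set.
  P3: blocked at fork node theta ∈ conditioning set.
  P4: blocked at fork node theta ∈ conditioning set.
{mu, theta} contains no descendant of delta and blocks every backdoor path.
Every element of {mu, theta} is needed (dropping mu leaves P1 open; dropping theta leaves P2 open), so no proper subset is valid.
Among all size-2 subsets of the eligible variables, only {mu, theta} blocks every backdoor path, so it is the unique smallest valid adjustment set.

{mu, theta}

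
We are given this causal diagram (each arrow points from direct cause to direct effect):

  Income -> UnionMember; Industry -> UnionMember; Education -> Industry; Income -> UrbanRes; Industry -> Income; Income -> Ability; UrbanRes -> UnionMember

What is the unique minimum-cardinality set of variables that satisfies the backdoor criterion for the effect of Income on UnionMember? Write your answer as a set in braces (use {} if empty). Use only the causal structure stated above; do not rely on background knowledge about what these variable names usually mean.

{Industry}

Variables eligible for adjustment (non-descendants of Income, excluding Income and UnionMember): {Education, Industry}.
Backdoor paths from Income to UnionMember:
  P1: Income <- Industry -> UnionMember
The empty set is not sufficient: P1 (Income <- Industry -> UnionMember) has no collider blocking it and no conditioned non-collider, so it is open.
Try {Industry}:
  P1: blocked at fork node Industry ∈ conditioning set.
{Industry} contains no descendant of Income and blocks every backdoor path.
No other singleton works — e.g. {Education} leaves P1 open — so {Industry} is the unique smallest valid adjustment set.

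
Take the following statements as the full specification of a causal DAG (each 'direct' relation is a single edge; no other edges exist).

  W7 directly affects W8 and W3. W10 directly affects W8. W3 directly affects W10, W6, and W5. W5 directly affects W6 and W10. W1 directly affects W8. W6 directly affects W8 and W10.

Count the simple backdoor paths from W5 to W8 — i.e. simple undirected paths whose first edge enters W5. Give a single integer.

A backdoor path from W5 to W8 is any simple undirected path whose first edge points into W5 (i.e. leaves W5 via a parent).
Parents of W5: {W3}.
Enumerating:
  P1: W5 <- W3 <- W7 -> W8
  P2: W5 <- W3 -> W6 -> W10 -> W8
  P3: W5 <- W3 -> W6 -> W8
  P4: W5 <- W3 -> W10 <- W6 -> W8
  P5: W5 <- W3 -> W10 -> W8
That exhausts the simple backdoor paths. Count: 5.

5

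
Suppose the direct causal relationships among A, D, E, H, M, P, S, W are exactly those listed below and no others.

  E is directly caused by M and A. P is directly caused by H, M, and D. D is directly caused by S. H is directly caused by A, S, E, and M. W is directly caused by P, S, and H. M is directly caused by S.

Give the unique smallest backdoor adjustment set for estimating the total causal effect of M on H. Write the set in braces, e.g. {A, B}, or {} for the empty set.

Variables eligible for adjustment (non-descendants of M, excluding M and H): {A, D, S}.
Backdoor paths from M to H:
  P1: M <- S -> H
  P2: M <- S -> D -> P <- H
  P3: M <- S -> D -> P -> W <- H
  P4: M <- S -> W <- H
  P5: M <- S -> W <- P <- H
The empty set is not sufficient: P1 (M <- S -> H) has no collider blocking it and no conditioned non-collider, so it is open.
Try {S}:
  P1: blocked at fork node S ∈ conditioning set.
  P2: blocked at fork node S ∈ conditioning set.
  P3: blocked at fork node S ∈ conditioning set.
  P4: blocked at fork node S ∈ conditioning set.
  P5: blocked at fork node S ∈ conditioning set.
{S} contains no descendant of M and blocks every backdoor path.
No other singleton works — e.g. {A} leaves P1 open — so {S} is the unique smallest valid adjustment set.

{S}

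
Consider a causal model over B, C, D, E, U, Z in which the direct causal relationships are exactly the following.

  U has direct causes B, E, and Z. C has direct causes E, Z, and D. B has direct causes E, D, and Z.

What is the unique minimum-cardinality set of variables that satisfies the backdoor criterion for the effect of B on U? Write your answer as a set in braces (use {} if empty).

Variables eligible for adjustment (non-descendants of B, excluding B and U): {C, D, E, Z}.
Backdoor paths from B to U:
  P1: B <- Z -> C <- E -> U
  P2: B <- Z -> U
  P3: B <- E -> C <- Z -> U
  P4: B <- E -> U
  P5: B <- D -> C <- Z -> U
  P6: B <- D -> C <- E -> U
The empty set is not sufficient: P2 (B <- Z -> U) has no collider blocking it and no conditioned non-collider, so it is open.
Try {E, Z}:
  P1: blocked at fork node Z ∈ conditioning set.
  P2: blocked at fork node Z ∈ conditioning set.
  P3: blocked at fork node E ∈ conditioning set.
  P4: blocked at fork node E ∈ conditioning set.
  P5: blocked at collider C (neither it nor any descendant is in the conditioning set).
  P6: blocked at collider C (neither it nor any descendant is in the conditioning set).
{E, Z} contains no descendant of B and blocks every backdoor path.
Every element of {E, Z} is needed (dropping E leaves P4 open; dropping Z leaves P2 open), so no proper subset is valid.
Among all size-2 subsets of the eligible variables, only {E, Z} blocks every backdoor path, so it is the unique smallest valid adjustment set.

{E, Z}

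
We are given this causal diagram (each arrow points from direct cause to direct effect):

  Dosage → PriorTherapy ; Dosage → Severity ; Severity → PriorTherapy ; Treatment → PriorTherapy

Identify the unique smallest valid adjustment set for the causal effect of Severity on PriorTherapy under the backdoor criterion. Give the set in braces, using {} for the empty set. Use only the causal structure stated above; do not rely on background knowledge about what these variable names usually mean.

Variables eligible for adjustment (non-descendants of Severity, excluding Severity and PriorTherapy): {Dosage, Treatment}.
Backdoor paths from Severity to PriorTherapy:
  P1: Severity <- Dosage -> PriorTherapy
The empty set is not sufficient: P1 (Severity <- Dosage -> PriorTherapy) has no collider blocking it and no conditioned non-collider, so it is open.
Try {Dosage}:
  P1: blocked at fork node Dosage ∈ conditioning set.
{Dosage} contains no descendant of Severity and blocks every backdoor path.
No other singleton works — e.g. {Treatment} leaves P1 open — so {Dosage} is the unique smallest valid adjustment set.

{Dosage}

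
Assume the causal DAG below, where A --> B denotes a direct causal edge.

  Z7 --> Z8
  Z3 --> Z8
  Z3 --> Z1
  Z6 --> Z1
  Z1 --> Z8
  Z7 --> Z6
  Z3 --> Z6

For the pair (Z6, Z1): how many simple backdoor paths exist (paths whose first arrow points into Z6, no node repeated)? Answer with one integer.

4

A backdoor path from Z6 to Z1 is any simple undirected path whose first edge points into Z6 (i.e. leaves Z6 via a parent).
Parents of Z6: {Z3, Z7}.
Enumerating:
  P1: Z6 <- Z7 -> Z8 <- Z3 -> Z1
  P2: Z6 <- Z7 -> Z8 <- Z1
  P3: Z6 <- Z3 -> Z1
  P4: Z6 <- Z3 -> Z8 <- Z1
That exhausts the simple backdoor paths. Count: 4.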